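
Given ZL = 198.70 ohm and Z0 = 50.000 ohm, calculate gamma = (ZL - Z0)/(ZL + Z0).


gamma = (198.70 - 50.000) / (198.70 + 50.000) = 0.5979

0.5979


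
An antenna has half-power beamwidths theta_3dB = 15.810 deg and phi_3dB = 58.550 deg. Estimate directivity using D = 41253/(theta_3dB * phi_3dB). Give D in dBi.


D_linear = 41253 / (15.810 * 58.550) = 44.56529
D_dBi = 10 * log10(44.56529) = 16.49 dBi

16.49 dBi


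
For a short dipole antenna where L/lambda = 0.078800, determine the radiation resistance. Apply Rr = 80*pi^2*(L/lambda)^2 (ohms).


Rr = 80 * pi^2 * (0.078800)^2 = 80 * 9.869604 * 6.209440e-03 = 4.903 ohm

4.903 ohm


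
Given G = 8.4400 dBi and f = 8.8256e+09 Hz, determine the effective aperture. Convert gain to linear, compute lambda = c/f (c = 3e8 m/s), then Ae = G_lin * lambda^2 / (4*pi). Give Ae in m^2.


lambda = c / f = 3.0000e+08 / 8.8256e+09 = 0.03399202 m
G_linear = 10^(8.4400/10) = 6.982324
Ae = G_linear * lambda^2 / (4*pi) = 6.982324 * 0.03399202^2 / (4*pi) = 6.420e-04 m^2

6.420e-04 m^2


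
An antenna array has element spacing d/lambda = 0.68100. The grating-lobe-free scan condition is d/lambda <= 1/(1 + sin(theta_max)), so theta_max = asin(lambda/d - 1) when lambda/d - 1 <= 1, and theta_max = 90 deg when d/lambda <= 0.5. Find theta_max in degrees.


lambda/d - 1 = 1/0.68100 - 1 = 0.4684288
theta_max = asin(0.4684288) = 27.93 deg

27.93 deg


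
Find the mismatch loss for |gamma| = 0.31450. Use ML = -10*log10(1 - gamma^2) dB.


ML = -10 * log10(1 - 0.31450^2) = -10 * log10(0.90108975) = 0.4523 dB

0.4523 dB


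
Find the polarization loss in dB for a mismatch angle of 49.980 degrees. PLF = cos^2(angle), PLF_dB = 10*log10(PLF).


PLF_linear = cos^2(49.980 deg) = 0.4135197
PLF_dB = 10 * log10(0.4135197) = -3.835 dB

-3.835 dB


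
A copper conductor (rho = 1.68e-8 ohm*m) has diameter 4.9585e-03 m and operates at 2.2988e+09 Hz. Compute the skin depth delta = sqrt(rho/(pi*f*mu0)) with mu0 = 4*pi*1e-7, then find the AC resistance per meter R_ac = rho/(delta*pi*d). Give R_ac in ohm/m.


delta = sqrt(1.68e-8 / (pi * 2.2988e+09 * 4*pi*1e-7)) = 1.360580e-06 m
R_ac = 1.68e-8 / (1.360580e-06 * pi * 4.9585e-03) = 0.7927 ohm/m

0.7927 ohm/m


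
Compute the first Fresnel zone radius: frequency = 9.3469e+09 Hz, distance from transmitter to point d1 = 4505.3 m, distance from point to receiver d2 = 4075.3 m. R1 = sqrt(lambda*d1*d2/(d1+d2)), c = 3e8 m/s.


lambda = c / f = 3.0000e+08 / 9.3469e+09 = 0.03209620 m
R1 = sqrt(0.03209620 * 4505.3 * 4075.3 / (4505.3 + 4075.3)) = 8.287 m

8.287 m


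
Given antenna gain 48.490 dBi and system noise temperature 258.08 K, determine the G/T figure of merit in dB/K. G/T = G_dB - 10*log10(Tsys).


G/T = 48.490 - 10*log10(258.08) = 48.490 - 24.11754 = 24.37 dB/K

24.37 dB/K


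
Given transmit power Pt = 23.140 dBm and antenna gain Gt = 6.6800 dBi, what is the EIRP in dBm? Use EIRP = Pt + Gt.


EIRP = Pt + Gt = 23.140 + 6.6800 = 29.82 dBm

29.82 dBm


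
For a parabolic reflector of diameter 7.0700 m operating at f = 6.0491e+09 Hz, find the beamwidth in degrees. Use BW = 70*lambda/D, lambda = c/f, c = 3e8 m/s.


lambda = c / f = 3.0000e+08 / 6.0491e+09 = 0.04959415 m
BW = 70 * 0.04959415 / 7.0700 = 0.4910 deg

0.4910 deg


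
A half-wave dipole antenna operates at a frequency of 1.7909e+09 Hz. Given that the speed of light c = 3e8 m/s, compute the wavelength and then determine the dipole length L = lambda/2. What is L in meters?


lambda = c / f = 3.0000e+08 / 1.7909e+09 = 0.1675135 m
L = lambda / 2 = 0.1675135 / 2 = 0.08376 m

0.08376 m


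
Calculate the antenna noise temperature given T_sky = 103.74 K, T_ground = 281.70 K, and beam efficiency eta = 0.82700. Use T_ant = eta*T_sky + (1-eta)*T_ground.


T_ant = 0.82700 * 103.74 + (1 - 0.82700) * 281.70 = 134.5 K

134.5 K


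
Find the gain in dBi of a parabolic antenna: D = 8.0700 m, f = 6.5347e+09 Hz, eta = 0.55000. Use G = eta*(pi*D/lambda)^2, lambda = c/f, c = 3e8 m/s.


lambda = c / f = 3.0000e+08 / 6.5347e+09 = 0.04590876 m
G_linear = 0.55000 * (pi * 8.0700 / 0.04590876)^2 = 167732.9
G_dBi = 10 * log10(167732.9) = 52.25 dBi

52.25 dBi


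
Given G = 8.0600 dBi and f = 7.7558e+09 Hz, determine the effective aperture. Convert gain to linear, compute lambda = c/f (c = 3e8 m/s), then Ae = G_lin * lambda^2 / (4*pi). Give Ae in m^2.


lambda = c / f = 3.0000e+08 / 7.7558e+09 = 0.03868073 m
G_linear = 10^(8.0600/10) = 6.397348
Ae = G_linear * lambda^2 / (4*pi) = 6.397348 * 0.03868073^2 / (4*pi) = 7.617e-04 m^2

7.617e-04 m^2


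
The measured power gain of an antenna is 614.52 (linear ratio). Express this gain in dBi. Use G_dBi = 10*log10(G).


G_dBi = 10 * log10(614.52) = 27.89 dBi

27.89 dBi


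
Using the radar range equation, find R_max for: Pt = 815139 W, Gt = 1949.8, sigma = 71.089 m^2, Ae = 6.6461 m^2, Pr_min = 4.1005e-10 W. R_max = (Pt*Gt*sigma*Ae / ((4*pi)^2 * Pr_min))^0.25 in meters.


R^4 = 815139*1949.8*71.089*6.6461 / ((4*pi)^2 * 4.1005e-10) = 1.159670e+19
R_max = 1.159670e+19^0.25 = 58356 m

58356 m


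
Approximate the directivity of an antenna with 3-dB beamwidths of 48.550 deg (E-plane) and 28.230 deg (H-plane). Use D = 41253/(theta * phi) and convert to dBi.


D_linear = 41253 / (48.550 * 28.230) = 30.09923
D_dBi = 10 * log10(30.09923) = 14.79 dBi

14.79 dBi


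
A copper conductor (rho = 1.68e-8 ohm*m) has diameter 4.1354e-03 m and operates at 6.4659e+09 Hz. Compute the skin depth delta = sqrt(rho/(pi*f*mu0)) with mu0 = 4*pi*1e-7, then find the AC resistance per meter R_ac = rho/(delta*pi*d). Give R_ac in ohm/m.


delta = sqrt(1.68e-8 / (pi * 6.4659e+09 * 4*pi*1e-7)) = 8.112604e-07 m
R_ac = 1.68e-8 / (8.112604e-07 * pi * 4.1354e-03) = 1.594 ohm/m

1.594 ohm/m


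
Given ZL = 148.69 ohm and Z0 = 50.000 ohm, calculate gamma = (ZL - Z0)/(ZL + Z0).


gamma = (148.69 - 50.000) / (148.69 + 50.000) = 0.4967

0.4967


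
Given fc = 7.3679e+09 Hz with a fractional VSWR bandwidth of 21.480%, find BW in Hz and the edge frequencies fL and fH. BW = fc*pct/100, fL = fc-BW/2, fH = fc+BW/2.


BW = 7.3679e+09 * 21.480/100 = 1.582625e+09 Hz
fL = 7.3679e+09 - 1.582625e+09/2 = 6.577e+09 Hz
fH = 7.3679e+09 + 1.582625e+09/2 = 8.159e+09 Hz

BW=1.583e+09 Hz, fL=6.577e+09 Hz, fH=8.159e+09 Hz


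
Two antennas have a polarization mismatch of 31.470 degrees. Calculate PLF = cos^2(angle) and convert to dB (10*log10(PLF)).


PLF_linear = cos^2(31.470 deg) = 0.7274617
PLF_dB = 10 * log10(0.7274617) = -1.382 dB

-1.382 dB


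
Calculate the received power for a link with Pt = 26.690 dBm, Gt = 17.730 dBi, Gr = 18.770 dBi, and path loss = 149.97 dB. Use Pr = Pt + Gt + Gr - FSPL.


Pr = 26.690 + 17.730 + 18.770 - 149.97 = -86.78 dBm

-86.78 dBm


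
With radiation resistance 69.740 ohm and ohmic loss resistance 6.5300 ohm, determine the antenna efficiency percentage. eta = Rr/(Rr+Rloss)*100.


eta = 69.740 / (69.740 + 6.5300) * 100 = 91.44%

91.44%


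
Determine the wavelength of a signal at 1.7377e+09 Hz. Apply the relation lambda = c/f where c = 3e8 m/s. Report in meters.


lambda = c / f = 3.0000e+08 / 1.7377e+09 = 0.1726 m

0.1726 m


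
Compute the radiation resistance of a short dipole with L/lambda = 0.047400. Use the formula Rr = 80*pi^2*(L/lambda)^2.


Rr = 80 * pi^2 * (0.047400)^2 = 80 * 9.869604 * 2.246760e-03 = 1.774 ohm

1.774 ohm


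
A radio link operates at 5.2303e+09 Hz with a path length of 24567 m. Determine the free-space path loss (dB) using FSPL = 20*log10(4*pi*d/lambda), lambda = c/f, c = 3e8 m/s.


lambda = c / f = 3.0000e+08 / 5.2303e+09 = 0.05735809 m
FSPL = 20 * log10(4*pi*24567/0.05735809) = 134.6 dB

134.6 dB


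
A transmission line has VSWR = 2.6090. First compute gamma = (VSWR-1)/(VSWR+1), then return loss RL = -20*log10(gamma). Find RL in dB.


gamma = (2.6090 - 1) / (2.6090 + 1) = 0.4458299
RL = -20 * log10(0.4458299) = 7.017 dB

7.017 dB


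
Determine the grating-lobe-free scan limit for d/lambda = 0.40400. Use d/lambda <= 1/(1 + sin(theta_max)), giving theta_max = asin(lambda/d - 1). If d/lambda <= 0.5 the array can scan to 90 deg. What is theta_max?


lambda/d - 1 = 1/0.40400 - 1 = 1.475248 >= 1
d/lambda <= 0.5, so the array can scan to endfire without grating lobes: theta_max = 90 deg

90 deg


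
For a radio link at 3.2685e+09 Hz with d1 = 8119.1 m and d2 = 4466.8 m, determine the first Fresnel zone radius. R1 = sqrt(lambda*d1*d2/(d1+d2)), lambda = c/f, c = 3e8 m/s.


lambda = c / f = 3.0000e+08 / 3.2685e+09 = 0.09178522 m
R1 = sqrt(0.09178522 * 8119.1 * 4466.8 / (8119.1 + 4466.8)) = 16.26 m

16.26 m


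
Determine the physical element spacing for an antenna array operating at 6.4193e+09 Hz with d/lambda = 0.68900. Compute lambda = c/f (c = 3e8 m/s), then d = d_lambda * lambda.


lambda = c / f = 3.0000e+08 / 6.4193e+09 = 0.04673407 m
d = 0.68900 * 0.04673407 = 0.03220 m

0.03220 m


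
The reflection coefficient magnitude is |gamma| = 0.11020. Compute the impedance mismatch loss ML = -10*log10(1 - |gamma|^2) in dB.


ML = -10 * log10(1 - 0.11020^2) = -10 * log10(0.98785596) = 0.05306 dB

0.05306 dB


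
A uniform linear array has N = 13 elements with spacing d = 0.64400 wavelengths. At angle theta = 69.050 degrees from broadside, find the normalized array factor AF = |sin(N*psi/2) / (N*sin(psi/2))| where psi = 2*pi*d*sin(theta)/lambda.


psi = 2*pi*0.64400*sin(69.050 deg) = 3.778877 rad
AF = |sin(13*3.778877/2) / (13*sin(3.778877/2))| = 0.04371

0.04371


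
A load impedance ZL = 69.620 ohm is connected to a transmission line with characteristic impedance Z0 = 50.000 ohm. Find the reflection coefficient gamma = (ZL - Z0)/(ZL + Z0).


gamma = (69.620 - 50.000) / (69.620 + 50.000) = 0.1640

0.1640


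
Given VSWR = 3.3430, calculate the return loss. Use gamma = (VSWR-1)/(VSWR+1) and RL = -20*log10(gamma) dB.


gamma = (3.3430 - 1) / (3.3430 + 1) = 0.5394888
RL = -20 * log10(0.5394888) = 5.360 dB

5.360 dB


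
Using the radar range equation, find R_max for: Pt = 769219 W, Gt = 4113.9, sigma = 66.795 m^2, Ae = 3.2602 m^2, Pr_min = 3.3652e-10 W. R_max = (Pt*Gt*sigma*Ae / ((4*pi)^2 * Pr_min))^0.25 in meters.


R^4 = 769219*4113.9*66.795*3.2602 / ((4*pi)^2 * 3.3652e-10) = 1.296765e+19
R_max = 1.296765e+19^0.25 = 60009 m

60009 m


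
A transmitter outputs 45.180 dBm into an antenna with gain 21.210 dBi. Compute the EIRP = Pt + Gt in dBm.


EIRP = Pt + Gt = 45.180 + 21.210 = 66.39 dBm

66.39 dBm


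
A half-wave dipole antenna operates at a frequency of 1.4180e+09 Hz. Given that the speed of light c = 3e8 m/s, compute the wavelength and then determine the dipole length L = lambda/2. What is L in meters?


lambda = c / f = 3.0000e+08 / 1.4180e+09 = 0.2115656 m
L = lambda / 2 = 0.2115656 / 2 = 0.1058 m

0.1058 m


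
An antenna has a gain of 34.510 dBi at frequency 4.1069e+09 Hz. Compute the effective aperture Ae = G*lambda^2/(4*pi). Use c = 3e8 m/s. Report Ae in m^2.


lambda = c / f = 3.0000e+08 / 4.1069e+09 = 0.07304780 m
G_linear = 10^(34.510/10) = 2824.880
Ae = G_linear * lambda^2 / (4*pi) = 2824.880 * 0.07304780^2 / (4*pi) = 1.200 m^2

1.200 m^2


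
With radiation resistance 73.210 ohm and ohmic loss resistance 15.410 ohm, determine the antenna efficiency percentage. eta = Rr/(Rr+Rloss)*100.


eta = 73.210 / (73.210 + 15.410) * 100 = 82.61%

82.61%


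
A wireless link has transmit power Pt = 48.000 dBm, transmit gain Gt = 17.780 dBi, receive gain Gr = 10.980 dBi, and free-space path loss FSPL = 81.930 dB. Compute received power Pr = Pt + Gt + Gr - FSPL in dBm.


Pr = 48.000 + 17.780 + 10.980 - 81.930 = -5.17 dBm

-5.17 dBm


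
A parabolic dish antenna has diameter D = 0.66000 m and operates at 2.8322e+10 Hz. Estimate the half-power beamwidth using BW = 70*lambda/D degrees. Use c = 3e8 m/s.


lambda = c / f = 3.0000e+08 / 2.8322e+10 = 0.01059247 m
BW = 70 * 0.01059247 / 0.66000 = 1.123 deg

1.123 deg


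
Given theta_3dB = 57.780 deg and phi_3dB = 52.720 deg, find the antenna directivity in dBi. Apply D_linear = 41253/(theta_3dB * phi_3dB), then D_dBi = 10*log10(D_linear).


D_linear = 41253 / (57.780 * 52.720) = 13.54262
D_dBi = 10 * log10(13.54262) = 11.32 dBi

11.32 dBi


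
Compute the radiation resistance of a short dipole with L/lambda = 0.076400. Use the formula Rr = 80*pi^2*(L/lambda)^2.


Rr = 80 * pi^2 * (0.076400)^2 = 80 * 9.869604 * 5.836960e-03 = 4.609 ohm

4.609 ohm


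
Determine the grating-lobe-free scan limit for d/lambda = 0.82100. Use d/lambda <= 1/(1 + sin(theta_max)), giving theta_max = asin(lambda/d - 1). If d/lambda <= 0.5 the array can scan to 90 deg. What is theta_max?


lambda/d - 1 = 1/0.82100 - 1 = 0.2180268
theta_max = asin(0.2180268) = 12.59 deg

12.59 deg


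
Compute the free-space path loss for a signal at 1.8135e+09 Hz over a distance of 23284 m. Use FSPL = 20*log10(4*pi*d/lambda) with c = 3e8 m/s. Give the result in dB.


lambda = c / f = 3.0000e+08 / 1.8135e+09 = 0.1654260 m
FSPL = 20 * log10(4*pi*23284/0.1654260) = 125.0 dB

125.0 dB


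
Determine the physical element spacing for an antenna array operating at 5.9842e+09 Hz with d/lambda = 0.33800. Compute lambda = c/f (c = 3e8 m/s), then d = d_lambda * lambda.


lambda = c / f = 3.0000e+08 / 5.9842e+09 = 0.05013201 m
d = 0.33800 * 0.05013201 = 0.01694 m

0.01694 m


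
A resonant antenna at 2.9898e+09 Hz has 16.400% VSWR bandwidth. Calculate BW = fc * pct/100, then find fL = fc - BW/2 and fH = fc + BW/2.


BW = 2.9898e+09 * 16.400/100 = 4.903272e+08 Hz
fL = 2.9898e+09 - 4.903272e+08/2 = 2.745e+09 Hz
fH = 2.9898e+09 + 4.903272e+08/2 = 3.235e+09 Hz

BW=4.903e+08 Hz, fL=2.745e+09 Hz, fH=3.235e+09 Hz


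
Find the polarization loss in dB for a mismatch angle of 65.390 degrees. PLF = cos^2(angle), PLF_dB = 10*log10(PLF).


PLF_linear = cos^2(65.390 deg) = 0.1734218
PLF_dB = 10 * log10(0.1734218) = -7.609 dB

-7.609 dB


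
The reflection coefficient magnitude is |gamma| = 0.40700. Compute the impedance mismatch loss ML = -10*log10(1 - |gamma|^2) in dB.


ML = -10 * log10(1 - 0.40700^2) = -10 * log10(0.834351) = 0.7865 dB

0.7865 dB


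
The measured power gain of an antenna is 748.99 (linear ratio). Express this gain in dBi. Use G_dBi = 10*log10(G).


G_dBi = 10 * log10(748.99) = 28.74 dBi

28.74 dBi


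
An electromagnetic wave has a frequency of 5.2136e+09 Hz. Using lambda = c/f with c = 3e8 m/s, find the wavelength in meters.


lambda = c / f = 3.0000e+08 / 5.2136e+09 = 0.05754 m

0.05754 m


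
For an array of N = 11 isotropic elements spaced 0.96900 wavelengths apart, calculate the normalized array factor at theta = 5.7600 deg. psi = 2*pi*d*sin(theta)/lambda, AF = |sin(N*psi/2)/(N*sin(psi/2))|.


psi = 2*pi*0.96900*sin(5.7600 deg) = 0.6110429 rad
AF = |sin(11*0.6110429/2) / (11*sin(0.6110429/2))| = 0.06570

0.06570


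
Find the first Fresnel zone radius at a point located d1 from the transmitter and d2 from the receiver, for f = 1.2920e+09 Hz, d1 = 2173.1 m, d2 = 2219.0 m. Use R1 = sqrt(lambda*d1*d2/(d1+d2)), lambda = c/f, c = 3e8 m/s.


lambda = c / f = 3.0000e+08 / 1.2920e+09 = 0.2321981 m
R1 = sqrt(0.2321981 * 2173.1 * 2219.0 / (2173.1 + 2219.0)) = 15.97 m

15.97 m


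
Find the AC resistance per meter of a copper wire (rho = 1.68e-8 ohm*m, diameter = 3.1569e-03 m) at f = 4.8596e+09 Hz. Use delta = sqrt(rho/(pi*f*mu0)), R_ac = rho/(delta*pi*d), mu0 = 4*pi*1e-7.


delta = sqrt(1.68e-8 / (pi * 4.8596e+09 * 4*pi*1e-7)) = 9.357816e-07 m
R_ac = 1.68e-8 / (9.357816e-07 * pi * 3.1569e-03) = 1.810 ohm/m

1.810 ohm/m


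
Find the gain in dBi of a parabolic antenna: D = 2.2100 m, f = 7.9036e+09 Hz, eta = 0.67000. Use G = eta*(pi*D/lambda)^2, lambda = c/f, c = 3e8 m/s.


lambda = c / f = 3.0000e+08 / 7.9036e+09 = 0.03795739 m
G_linear = 0.67000 * (pi * 2.2100 / 0.03795739)^2 = 22416.43
G_dBi = 10 * log10(22416.43) = 43.51 dBi

43.51 dBi


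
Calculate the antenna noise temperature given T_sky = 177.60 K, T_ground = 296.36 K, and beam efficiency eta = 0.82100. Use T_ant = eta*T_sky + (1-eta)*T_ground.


T_ant = 0.82100 * 177.60 + (1 - 0.82100) * 296.36 = 198.9 K

198.9 K


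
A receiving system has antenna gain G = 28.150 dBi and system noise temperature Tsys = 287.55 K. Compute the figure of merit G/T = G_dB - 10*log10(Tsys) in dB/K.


G/T = 28.150 - 10*log10(287.55) = 28.150 - 24.58713 = 3.563 dB/K

3.563 dB/K


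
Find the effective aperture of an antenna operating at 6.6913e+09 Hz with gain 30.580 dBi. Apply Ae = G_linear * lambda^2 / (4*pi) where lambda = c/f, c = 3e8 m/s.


lambda = c / f = 3.0000e+08 / 6.6913e+09 = 0.04483434 m
G_linear = 10^(30.580/10) = 1142.878
Ae = G_linear * lambda^2 / (4*pi) = 1142.878 * 0.04483434^2 / (4*pi) = 0.1828 m^2

0.1828 m^2


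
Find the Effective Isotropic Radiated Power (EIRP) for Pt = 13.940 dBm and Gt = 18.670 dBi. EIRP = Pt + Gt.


EIRP = Pt + Gt = 13.940 + 18.670 = 32.61 dBm

32.61 dBm


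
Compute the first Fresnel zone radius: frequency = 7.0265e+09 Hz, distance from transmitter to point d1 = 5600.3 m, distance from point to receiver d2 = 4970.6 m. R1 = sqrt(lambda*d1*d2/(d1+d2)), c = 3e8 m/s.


lambda = c / f = 3.0000e+08 / 7.0265e+09 = 0.04269551 m
R1 = sqrt(0.04269551 * 5600.3 * 4970.6 / (5600.3 + 4970.6)) = 10.60 m

10.60 m


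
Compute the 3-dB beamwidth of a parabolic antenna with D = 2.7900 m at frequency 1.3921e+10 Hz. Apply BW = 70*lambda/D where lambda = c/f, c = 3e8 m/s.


lambda = c / f = 3.0000e+08 / 1.3921e+10 = 0.02155018 m
BW = 70 * 0.02155018 / 2.7900 = 0.5407 deg

0.5407 deg


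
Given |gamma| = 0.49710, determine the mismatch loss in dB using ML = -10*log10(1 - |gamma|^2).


ML = -10 * log10(1 - 0.49710^2) = -10 * log10(0.75289159) = 1.233 dB

1.233 dB


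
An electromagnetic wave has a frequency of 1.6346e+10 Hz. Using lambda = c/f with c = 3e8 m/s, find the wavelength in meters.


lambda = c / f = 3.0000e+08 / 1.6346e+10 = 0.01835 m

0.01835 m


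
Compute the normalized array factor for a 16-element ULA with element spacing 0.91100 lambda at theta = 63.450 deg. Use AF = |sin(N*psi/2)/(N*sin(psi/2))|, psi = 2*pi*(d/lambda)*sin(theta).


psi = 2*pi*0.91100*sin(63.450 deg) = 5.120357 rad
AF = |sin(16*5.120357/2) / (16*sin(5.120357/2))| = 0.01387

0.01387


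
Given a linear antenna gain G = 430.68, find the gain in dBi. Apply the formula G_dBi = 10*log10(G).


G_dBi = 10 * log10(430.68) = 26.34 dBi

26.34 dBi


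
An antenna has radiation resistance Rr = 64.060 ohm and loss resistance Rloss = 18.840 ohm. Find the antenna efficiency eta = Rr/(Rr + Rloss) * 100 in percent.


eta = 64.060 / (64.060 + 18.840) * 100 = 77.27%

77.27%


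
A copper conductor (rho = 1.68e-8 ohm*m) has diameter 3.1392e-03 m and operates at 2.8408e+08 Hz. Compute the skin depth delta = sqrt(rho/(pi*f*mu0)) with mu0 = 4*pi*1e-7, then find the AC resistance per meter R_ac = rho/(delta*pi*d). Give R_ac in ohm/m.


delta = sqrt(1.68e-8 / (pi * 2.8408e+08 * 4*pi*1e-7)) = 3.870387e-06 m
R_ac = 1.68e-8 / (3.870387e-06 * pi * 3.1392e-03) = 0.4401 ohm/m

0.4401 ohm/m


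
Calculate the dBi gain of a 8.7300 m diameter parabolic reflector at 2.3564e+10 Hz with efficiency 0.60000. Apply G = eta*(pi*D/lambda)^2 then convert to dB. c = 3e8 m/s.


lambda = c / f = 3.0000e+08 / 2.3564e+10 = 0.01273129 m
G_linear = 0.60000 * (pi * 8.7300 / 0.01273129)^2 = 2.784419e+06
G_dBi = 10 * log10(2.784419e+06) = 64.45 dBi

64.45 dBi


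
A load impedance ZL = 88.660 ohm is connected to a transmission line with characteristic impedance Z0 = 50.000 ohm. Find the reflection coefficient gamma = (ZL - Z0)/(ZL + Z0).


gamma = (88.660 - 50.000) / (88.660 + 50.000) = 0.2788

0.2788


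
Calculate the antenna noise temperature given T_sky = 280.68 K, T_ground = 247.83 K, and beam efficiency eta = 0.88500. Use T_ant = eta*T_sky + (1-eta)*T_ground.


T_ant = 0.88500 * 280.68 + (1 - 0.88500) * 247.83 = 276.9 K

276.9 K


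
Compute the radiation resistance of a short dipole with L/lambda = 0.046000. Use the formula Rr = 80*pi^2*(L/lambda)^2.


Rr = 80 * pi^2 * (0.046000)^2 = 80 * 9.869604 * 2.116000e-03 = 1.671 ohm

1.671 ohm


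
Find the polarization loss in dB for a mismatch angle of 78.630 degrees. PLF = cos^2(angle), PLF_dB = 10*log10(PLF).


PLF_linear = cos^2(78.630 deg) = 0.03886577
PLF_dB = 10 * log10(0.03886577) = -14.10 dB

-14.10 dB


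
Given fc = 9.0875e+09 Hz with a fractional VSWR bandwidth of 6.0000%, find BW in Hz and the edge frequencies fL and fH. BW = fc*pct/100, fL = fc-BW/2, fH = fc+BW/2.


BW = 9.0875e+09 * 6.0000/100 = 5.452500e+08 Hz
fL = 9.0875e+09 - 5.452500e+08/2 = 8.815e+09 Hz
fH = 9.0875e+09 + 5.452500e+08/2 = 9.360e+09 Hz

BW=5.452e+08 Hz, fL=8.815e+09 Hz, fH=9.360e+09 Hz


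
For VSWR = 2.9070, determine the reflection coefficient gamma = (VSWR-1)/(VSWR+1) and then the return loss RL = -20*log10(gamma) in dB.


gamma = (2.9070 - 1) / (2.9070 + 1) = 0.4880983
RL = -20 * log10(0.4880983) = 6.230 dB

6.230 dB


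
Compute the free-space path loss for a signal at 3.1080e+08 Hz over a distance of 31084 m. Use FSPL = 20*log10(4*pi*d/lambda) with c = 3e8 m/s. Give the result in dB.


lambda = c / f = 3.0000e+08 / 3.1080e+08 = 0.9652510 m
FSPL = 20 * log10(4*pi*31084/0.9652510) = 112.1 dB

112.1 dB


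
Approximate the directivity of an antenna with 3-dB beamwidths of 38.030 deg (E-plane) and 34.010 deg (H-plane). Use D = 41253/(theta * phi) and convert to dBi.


D_linear = 41253 / (38.030 * 34.010) = 31.89500
D_dBi = 10 * log10(31.89500) = 15.04 dBi

15.04 dBi


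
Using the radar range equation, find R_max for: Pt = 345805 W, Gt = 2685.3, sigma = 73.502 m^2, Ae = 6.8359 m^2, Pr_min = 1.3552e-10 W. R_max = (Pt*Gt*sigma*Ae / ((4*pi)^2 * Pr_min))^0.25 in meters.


R^4 = 345805*2685.3*73.502*6.8359 / ((4*pi)^2 * 1.3552e-10) = 2.180197e+19
R_max = 2.180197e+19^0.25 = 68332 m

68332 m


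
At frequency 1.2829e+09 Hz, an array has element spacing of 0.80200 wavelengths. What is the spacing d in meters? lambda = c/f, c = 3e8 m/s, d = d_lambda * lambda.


lambda = c / f = 3.0000e+08 / 1.2829e+09 = 0.2338452 m
d = 0.80200 * 0.2338452 = 0.1875 m

0.1875 m


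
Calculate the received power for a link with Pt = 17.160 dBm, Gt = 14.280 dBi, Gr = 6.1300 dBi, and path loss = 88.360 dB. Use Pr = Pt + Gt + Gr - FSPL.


Pr = 17.160 + 14.280 + 6.1300 - 88.360 = -50.79 dBm

-50.79 dBm


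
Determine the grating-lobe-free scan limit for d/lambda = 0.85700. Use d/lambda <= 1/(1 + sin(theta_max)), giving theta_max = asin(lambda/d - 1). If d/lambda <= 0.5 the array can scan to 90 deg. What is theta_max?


lambda/d - 1 = 1/0.85700 - 1 = 0.1668611
theta_max = asin(0.1668611) = 9.605 deg

9.605 deg


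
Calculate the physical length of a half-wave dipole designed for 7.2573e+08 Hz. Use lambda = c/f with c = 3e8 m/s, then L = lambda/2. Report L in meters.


lambda = c / f = 3.0000e+08 / 7.2573e+08 = 0.4133769 m
L = lambda / 2 = 0.4133769 / 2 = 0.2067 m

0.2067 m


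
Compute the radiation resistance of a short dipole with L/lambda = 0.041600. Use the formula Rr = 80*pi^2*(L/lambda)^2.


Rr = 80 * pi^2 * (0.041600)^2 = 80 * 9.869604 * 1.730560e-03 = 1.366 ohm

1.366 ohm


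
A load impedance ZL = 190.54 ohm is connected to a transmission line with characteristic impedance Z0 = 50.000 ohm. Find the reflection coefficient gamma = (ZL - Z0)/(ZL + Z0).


gamma = (190.54 - 50.000) / (190.54 + 50.000) = 0.5843

0.5843


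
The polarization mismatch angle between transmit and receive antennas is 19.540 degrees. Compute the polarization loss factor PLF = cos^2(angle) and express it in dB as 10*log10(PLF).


PLF_linear = cos^2(19.540 deg) = 0.8881333
PLF_dB = 10 * log10(0.8881333) = -0.5152 dB

-0.5152 dB


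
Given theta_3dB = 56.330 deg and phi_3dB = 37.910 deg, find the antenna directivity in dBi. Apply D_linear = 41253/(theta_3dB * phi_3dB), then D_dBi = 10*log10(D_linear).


D_linear = 41253 / (56.330 * 37.910) = 19.31799
D_dBi = 10 * log10(19.31799) = 12.86 dBi

12.86 dBi


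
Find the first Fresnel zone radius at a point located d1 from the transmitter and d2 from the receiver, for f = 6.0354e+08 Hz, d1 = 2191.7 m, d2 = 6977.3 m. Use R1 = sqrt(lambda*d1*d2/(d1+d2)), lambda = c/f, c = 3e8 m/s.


lambda = c / f = 3.0000e+08 / 6.0354e+08 = 0.4970673 m
R1 = sqrt(0.4970673 * 2191.7 * 6977.3 / (2191.7 + 6977.3)) = 28.79 m

28.79 m


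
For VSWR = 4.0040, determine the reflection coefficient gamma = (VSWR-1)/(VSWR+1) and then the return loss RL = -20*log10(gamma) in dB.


gamma = (4.0040 - 1) / (4.0040 + 1) = 0.6003197
RL = -20 * log10(0.6003197) = 4.432 dB

4.432 dB


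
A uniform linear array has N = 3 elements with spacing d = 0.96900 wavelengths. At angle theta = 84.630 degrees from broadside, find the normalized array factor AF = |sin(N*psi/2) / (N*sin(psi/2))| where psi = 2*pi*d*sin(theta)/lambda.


psi = 2*pi*0.96900*sin(84.630 deg) = 6.061685 rad
AF = |sin(3*6.061685/2) / (3*sin(6.061685/2))| = 0.9837

0.9837


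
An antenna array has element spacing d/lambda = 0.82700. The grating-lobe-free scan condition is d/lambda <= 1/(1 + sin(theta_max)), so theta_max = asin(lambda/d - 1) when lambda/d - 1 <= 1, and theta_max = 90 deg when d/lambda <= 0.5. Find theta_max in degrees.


lambda/d - 1 = 1/0.82700 - 1 = 0.2091898
theta_max = asin(0.2091898) = 12.07 deg

12.07 deg


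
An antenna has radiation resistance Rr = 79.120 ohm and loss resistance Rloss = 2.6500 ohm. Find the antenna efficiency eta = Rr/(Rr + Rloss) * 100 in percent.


eta = 79.120 / (79.120 + 2.6500) * 100 = 96.76%

96.76%


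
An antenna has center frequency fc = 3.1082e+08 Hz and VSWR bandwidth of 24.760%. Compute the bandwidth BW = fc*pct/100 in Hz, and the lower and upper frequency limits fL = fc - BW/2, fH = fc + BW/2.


BW = 3.1082e+08 * 24.760/100 = 7.695903e+07 Hz
fL = 3.1082e+08 - 7.695903e+07/2 = 2.723e+08 Hz
fH = 3.1082e+08 + 7.695903e+07/2 = 3.493e+08 Hz

BW=7.696e+07 Hz, fL=2.723e+08 Hz, fH=3.493e+08 Hz


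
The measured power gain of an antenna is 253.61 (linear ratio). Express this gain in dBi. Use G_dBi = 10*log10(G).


G_dBi = 10 * log10(253.61) = 24.04 dBi

24.04 dBi


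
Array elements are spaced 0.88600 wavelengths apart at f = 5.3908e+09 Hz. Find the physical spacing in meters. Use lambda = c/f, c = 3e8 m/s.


lambda = c / f = 3.0000e+08 / 5.3908e+09 = 0.05565037 m
d = 0.88600 * 0.05565037 = 0.04931 m

0.04931 m


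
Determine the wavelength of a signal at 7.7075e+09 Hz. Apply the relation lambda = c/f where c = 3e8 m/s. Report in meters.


lambda = c / f = 3.0000e+08 / 7.7075e+09 = 0.03892 m

0.03892 m


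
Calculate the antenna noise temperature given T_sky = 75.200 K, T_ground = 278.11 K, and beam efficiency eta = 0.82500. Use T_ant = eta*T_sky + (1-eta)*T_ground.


T_ant = 0.82500 * 75.200 + (1 - 0.82500) * 278.11 = 110.7 K

110.7 K


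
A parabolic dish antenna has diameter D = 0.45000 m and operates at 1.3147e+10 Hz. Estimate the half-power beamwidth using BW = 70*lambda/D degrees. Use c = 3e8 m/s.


lambda = c / f = 3.0000e+08 / 1.3147e+10 = 0.02281889 m
BW = 70 * 0.02281889 / 0.45000 = 3.550 deg

3.550 deg


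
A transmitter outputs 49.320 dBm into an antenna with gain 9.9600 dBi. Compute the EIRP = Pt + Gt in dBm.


EIRP = Pt + Gt = 49.320 + 9.9600 = 59.28 dBm

59.28 dBm


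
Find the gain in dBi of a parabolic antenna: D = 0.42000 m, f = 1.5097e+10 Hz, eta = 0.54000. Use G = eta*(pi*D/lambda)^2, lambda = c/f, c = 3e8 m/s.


lambda = c / f = 3.0000e+08 / 1.5097e+10 = 0.01987150 m
G_linear = 0.54000 * (pi * 0.42000 / 0.01987150)^2 = 2380.843
G_dBi = 10 * log10(2380.843) = 33.77 dBi

33.77 dBi


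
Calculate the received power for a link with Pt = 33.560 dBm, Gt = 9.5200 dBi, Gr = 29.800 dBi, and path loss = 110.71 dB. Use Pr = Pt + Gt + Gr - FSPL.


Pr = 33.560 + 9.5200 + 29.800 - 110.71 = -37.83 dBm

-37.83 dBm


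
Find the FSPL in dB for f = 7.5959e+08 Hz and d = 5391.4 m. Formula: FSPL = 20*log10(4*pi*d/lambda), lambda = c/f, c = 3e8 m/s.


lambda = c / f = 3.0000e+08 / 7.5959e+08 = 0.3949499 m
FSPL = 20 * log10(4*pi*5391.4/0.3949499) = 104.7 dB

104.7 dB


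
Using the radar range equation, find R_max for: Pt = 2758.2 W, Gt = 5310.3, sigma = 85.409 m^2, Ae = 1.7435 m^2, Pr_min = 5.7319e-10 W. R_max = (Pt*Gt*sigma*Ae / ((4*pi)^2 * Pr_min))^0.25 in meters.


R^4 = 2758.2*5310.3*85.409*1.7435 / ((4*pi)^2 * 5.7319e-10) = 2.409639e+16
R_max = 2.409639e+16^0.25 = 12459 m

12459 m


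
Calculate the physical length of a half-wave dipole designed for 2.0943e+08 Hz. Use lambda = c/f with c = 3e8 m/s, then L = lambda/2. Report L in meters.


lambda = c / f = 3.0000e+08 / 2.0943e+08 = 1.432460 m
L = lambda / 2 = 1.432460 / 2 = 0.7162 m

0.7162 m


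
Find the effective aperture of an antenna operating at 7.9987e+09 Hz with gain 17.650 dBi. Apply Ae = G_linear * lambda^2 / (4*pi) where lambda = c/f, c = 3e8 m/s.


lambda = c / f = 3.0000e+08 / 7.9987e+09 = 0.03750609 m
G_linear = 10^(17.650/10) = 58.21032
Ae = G_linear * lambda^2 / (4*pi) = 58.21032 * 0.03750609^2 / (4*pi) = 6.516e-03 m^2

6.516e-03 m^2


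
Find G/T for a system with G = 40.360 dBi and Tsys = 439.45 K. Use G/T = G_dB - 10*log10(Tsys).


G/T = 40.360 - 10*log10(439.45) = 40.360 - 26.42909 = 13.93 dB/K

13.93 dB/K


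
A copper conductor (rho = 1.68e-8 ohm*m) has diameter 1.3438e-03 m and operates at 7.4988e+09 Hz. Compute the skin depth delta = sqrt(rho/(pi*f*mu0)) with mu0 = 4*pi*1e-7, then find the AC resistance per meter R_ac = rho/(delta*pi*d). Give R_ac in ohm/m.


delta = sqrt(1.68e-8 / (pi * 7.4988e+09 * 4*pi*1e-7)) = 7.533189e-07 m
R_ac = 1.68e-8 / (7.533189e-07 * pi * 1.3438e-03) = 5.283 ohm/m

5.283 ohm/m


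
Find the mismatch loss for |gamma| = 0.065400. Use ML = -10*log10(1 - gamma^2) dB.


ML = -10 * log10(1 - 0.065400^2) = -10 * log10(0.99572284) = 0.01862 dB

0.01862 dB


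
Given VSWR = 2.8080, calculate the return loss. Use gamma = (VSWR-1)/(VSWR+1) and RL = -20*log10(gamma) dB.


gamma = (2.8080 - 1) / (2.8080 + 1) = 0.4747899
RL = -20 * log10(0.4747899) = 6.470 dB

6.470 dB


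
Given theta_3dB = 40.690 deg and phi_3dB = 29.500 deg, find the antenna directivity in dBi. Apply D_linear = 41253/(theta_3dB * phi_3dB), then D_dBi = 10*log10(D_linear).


D_linear = 41253 / (40.690 * 29.500) = 34.36733
D_dBi = 10 * log10(34.36733) = 15.36 dBi

15.36 dBi


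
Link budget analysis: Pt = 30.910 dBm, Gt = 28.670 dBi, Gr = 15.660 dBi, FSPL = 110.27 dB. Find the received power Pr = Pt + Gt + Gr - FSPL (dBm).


Pr = 30.910 + 28.670 + 15.660 - 110.27 = -35.03 dBm

-35.03 dBm


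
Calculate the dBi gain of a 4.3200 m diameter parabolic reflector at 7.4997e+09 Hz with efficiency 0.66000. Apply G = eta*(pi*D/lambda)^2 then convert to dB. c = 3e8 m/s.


lambda = c / f = 3.0000e+08 / 7.4997e+09 = 0.04000160 m
G_linear = 0.66000 * (pi * 4.3200 / 0.04000160)^2 = 75972.51
G_dBi = 10 * log10(75972.51) = 48.81 dBi

48.81 dBi


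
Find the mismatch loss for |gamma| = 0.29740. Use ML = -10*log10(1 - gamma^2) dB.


ML = -10 * log10(1 - 0.29740^2) = -10 * log10(0.91155324) = 0.4022 dB

0.4022 dB


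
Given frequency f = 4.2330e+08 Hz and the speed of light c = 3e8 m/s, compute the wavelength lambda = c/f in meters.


lambda = c / f = 3.0000e+08 / 4.2330e+08 = 0.7087 m

0.7087 m


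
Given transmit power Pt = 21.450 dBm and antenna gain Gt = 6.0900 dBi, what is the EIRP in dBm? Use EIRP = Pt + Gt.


EIRP = Pt + Gt = 21.450 + 6.0900 = 27.54 dBm

27.54 dBm


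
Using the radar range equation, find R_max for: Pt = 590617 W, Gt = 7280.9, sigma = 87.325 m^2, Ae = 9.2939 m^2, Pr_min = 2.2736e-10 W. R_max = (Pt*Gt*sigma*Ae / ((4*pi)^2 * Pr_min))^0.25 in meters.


R^4 = 590617*7280.9*87.325*9.2939 / ((4*pi)^2 * 2.2736e-10) = 9.720617e+19
R_max = 9.720617e+19^0.25 = 99294 m

99294 m


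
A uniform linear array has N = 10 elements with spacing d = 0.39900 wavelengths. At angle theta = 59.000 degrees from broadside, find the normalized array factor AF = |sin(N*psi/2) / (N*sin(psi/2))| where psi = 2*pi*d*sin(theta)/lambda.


psi = 2*pi*0.39900*sin(59.000 deg) = 2.148911 rad
AF = |sin(10*2.148911/2) / (10*sin(2.148911/2))| = 0.1102

0.1102


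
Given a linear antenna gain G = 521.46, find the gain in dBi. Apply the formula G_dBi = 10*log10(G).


G_dBi = 10 * log10(521.46) = 27.17 dBi

27.17 dBi


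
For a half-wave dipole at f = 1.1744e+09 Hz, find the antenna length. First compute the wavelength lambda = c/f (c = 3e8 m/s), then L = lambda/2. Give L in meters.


lambda = c / f = 3.0000e+08 / 1.1744e+09 = 0.2554496 m
L = lambda / 2 = 0.2554496 / 2 = 0.1277 m

0.1277 m


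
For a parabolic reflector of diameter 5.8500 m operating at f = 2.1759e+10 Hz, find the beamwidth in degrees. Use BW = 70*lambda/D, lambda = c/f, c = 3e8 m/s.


lambda = c / f = 3.0000e+08 / 2.1759e+10 = 0.01378740 m
BW = 70 * 0.01378740 / 5.8500 = 0.1650 deg

0.1650 deg


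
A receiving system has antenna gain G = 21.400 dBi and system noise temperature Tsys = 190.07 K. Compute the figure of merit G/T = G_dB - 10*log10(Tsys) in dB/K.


G/T = 21.400 - 10*log10(190.07) = 21.400 - 22.78914 = -1.389 dB/K

-1.389 dB/K


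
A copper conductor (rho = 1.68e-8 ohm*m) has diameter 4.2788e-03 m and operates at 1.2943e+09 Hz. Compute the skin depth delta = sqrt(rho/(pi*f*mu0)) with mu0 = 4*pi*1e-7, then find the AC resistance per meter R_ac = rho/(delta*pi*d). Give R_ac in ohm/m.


delta = sqrt(1.68e-8 / (pi * 1.2943e+09 * 4*pi*1e-7)) = 1.813248e-06 m
R_ac = 1.68e-8 / (1.813248e-06 * pi * 4.2788e-03) = 0.6893 ohm/m

0.6893 ohm/m


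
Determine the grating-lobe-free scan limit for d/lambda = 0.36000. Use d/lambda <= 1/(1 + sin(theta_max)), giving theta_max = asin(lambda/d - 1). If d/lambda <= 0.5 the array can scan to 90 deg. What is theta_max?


lambda/d - 1 = 1/0.36000 - 1 = 1.777778 >= 1
d/lambda <= 0.5, so the array can scan to endfire without grating lobes: theta_max = 90 deg

90 deg


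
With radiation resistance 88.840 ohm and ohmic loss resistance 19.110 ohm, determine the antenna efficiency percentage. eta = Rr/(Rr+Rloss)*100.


eta = 88.840 / (88.840 + 19.110) * 100 = 82.30%

82.30%


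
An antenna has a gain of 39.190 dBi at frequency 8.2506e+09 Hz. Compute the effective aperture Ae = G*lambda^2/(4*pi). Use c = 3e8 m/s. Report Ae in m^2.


lambda = c / f = 3.0000e+08 / 8.2506e+09 = 0.03636099 m
G_linear = 10^(39.190/10) = 8298.508
Ae = G_linear * lambda^2 / (4*pi) = 8298.508 * 0.03636099^2 / (4*pi) = 0.8731 m^2

0.8731 m^2


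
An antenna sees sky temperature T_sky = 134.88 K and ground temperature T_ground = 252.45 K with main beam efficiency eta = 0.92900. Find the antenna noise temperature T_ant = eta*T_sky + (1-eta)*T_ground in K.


T_ant = 0.92900 * 134.88 + (1 - 0.92900) * 252.45 = 143.2 K

143.2 K


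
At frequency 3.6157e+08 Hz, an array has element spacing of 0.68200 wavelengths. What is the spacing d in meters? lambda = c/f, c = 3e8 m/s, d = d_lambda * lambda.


lambda = c / f = 3.0000e+08 / 3.6157e+08 = 0.8297149 m
d = 0.68200 * 0.8297149 = 0.5659 m

0.5659 m


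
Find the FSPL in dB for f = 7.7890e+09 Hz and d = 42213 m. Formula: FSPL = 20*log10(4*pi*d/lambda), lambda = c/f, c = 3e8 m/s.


lambda = c / f = 3.0000e+08 / 7.7890e+09 = 0.03851586 m
FSPL = 20 * log10(4*pi*42213/0.03851586) = 142.8 dB

142.8 dB


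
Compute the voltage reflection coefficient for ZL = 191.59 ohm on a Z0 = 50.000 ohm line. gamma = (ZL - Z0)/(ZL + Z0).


gamma = (191.59 - 50.000) / (191.59 + 50.000) = 0.5861

0.5861


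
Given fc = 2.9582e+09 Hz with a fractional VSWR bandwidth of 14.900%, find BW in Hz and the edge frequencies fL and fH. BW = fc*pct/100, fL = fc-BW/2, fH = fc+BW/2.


BW = 2.9582e+09 * 14.900/100 = 4.407718e+08 Hz
fL = 2.9582e+09 - 4.407718e+08/2 = 2.738e+09 Hz
fH = 2.9582e+09 + 4.407718e+08/2 = 3.179e+09 Hz

BW=4.408e+08 Hz, fL=2.738e+09 Hz, fH=3.179e+09 Hz


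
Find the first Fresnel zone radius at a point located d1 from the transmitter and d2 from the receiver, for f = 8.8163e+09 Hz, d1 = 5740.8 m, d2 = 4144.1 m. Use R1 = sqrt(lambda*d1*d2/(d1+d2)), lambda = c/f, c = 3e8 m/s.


lambda = c / f = 3.0000e+08 / 8.8163e+09 = 0.03402788 m
R1 = sqrt(0.03402788 * 5740.8 * 4144.1 / (5740.8 + 4144.1)) = 9.050 m

9.050 m


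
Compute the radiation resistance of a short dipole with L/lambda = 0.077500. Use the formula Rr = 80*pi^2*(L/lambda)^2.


Rr = 80 * pi^2 * (0.077500)^2 = 80 * 9.869604 * 6.006250e-03 = 4.742 ohm

4.742 ohm


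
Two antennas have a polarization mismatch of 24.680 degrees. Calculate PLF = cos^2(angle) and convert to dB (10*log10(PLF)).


PLF_linear = cos^2(24.680 deg) = 0.8256521
PLF_dB = 10 * log10(0.8256521) = -0.8320 dB

-0.8320 dB


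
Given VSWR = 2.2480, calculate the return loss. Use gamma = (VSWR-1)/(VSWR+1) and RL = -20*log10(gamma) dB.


gamma = (2.2480 - 1) / (2.2480 + 1) = 0.3842365
RL = -20 * log10(0.3842365) = 8.308 dB

8.308 dB


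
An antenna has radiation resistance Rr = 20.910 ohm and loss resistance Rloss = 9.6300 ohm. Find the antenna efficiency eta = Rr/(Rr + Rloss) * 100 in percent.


eta = 20.910 / (20.910 + 9.6300) * 100 = 68.47%

68.47%


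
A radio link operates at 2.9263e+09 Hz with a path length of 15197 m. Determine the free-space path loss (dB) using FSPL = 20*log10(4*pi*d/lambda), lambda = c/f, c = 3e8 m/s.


lambda = c / f = 3.0000e+08 / 2.9263e+09 = 0.1025185 m
FSPL = 20 * log10(4*pi*15197/0.1025185) = 125.4 dB

125.4 dB


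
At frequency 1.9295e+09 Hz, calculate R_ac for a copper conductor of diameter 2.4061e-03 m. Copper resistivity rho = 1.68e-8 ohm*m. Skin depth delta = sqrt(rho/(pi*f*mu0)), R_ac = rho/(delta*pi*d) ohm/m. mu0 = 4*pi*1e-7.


delta = sqrt(1.68e-8 / (pi * 1.9295e+09 * 4*pi*1e-7)) = 1.485089e-06 m
R_ac = 1.68e-8 / (1.485089e-06 * pi * 2.4061e-03) = 1.497 ohm/m

1.497 ohm/m


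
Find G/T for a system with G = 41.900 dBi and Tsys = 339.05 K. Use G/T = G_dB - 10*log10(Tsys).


G/T = 41.900 - 10*log10(339.05) = 41.900 - 25.30264 = 16.60 dB/K

16.60 dB/K


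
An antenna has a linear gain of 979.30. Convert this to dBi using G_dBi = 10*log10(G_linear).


G_dBi = 10 * log10(979.30) = 29.91 dBi

29.91 dBi


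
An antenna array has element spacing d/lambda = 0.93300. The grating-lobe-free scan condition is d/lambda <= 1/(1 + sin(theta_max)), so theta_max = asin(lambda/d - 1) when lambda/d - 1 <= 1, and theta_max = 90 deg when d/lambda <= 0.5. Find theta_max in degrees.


lambda/d - 1 = 1/0.93300 - 1 = 0.07181136
theta_max = asin(0.07181136) = 4.118 deg

4.118 deg


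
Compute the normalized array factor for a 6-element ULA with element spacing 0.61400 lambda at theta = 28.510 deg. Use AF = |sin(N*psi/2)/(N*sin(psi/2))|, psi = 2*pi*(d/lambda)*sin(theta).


psi = 2*pi*0.61400*sin(28.510 deg) = 1.841411 rad
AF = |sin(6*1.841411/2) / (6*sin(1.841411/2))| = 0.1441

0.1441


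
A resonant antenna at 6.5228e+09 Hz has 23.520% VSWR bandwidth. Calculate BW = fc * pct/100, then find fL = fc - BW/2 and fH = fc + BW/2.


BW = 6.5228e+09 * 23.520/100 = 1.534163e+09 Hz
fL = 6.5228e+09 - 1.534163e+09/2 = 5.756e+09 Hz
fH = 6.5228e+09 + 1.534163e+09/2 = 7.290e+09 Hz

BW=1.534e+09 Hz, fL=5.756e+09 Hz, fH=7.290e+09 Hz


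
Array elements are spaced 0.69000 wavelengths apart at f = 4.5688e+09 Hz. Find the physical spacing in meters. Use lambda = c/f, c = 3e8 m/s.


lambda = c / f = 3.0000e+08 / 4.5688e+09 = 0.06566276 m
d = 0.69000 * 0.06566276 = 0.04531 m

0.04531 m


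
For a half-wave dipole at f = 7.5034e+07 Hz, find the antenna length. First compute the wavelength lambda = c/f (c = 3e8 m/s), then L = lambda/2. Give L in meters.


lambda = c / f = 3.0000e+08 / 7.5034e+07 = 3.998187 m
L = lambda / 2 = 3.998187 / 2 = 1.999 m

1.999 m
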